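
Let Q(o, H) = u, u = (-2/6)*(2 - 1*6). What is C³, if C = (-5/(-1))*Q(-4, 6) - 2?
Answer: 2744/27 ≈ 101.63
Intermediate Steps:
u = 4/3 (u = (-2*⅙)*(2 - 6) = -⅓*(-4) = 4/3 ≈ 1.3333)
Q(o, H) = 4/3
C = 14/3 (C = -5/(-1)*(4/3) - 2 = -5*(-1)*(4/3) - 2 = 5*(4/3) - 2 = 20/3 - 2 = 14/3 ≈ 4.6667)
C³ = (14/3)³ = 2744/27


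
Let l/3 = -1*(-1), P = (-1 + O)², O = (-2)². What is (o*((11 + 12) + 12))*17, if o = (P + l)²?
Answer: 85680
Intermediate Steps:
O = 4
P = 9 (P = (-1 + 4)² = 3² = 9)
l = 3 (l = 3*(-1*(-1)) = 3*1 = 3)
o = 144 (o = (9 + 3)² = 12² = 144)
(o*((11 + 12) + 12))*17 = (144*((11 + 12) + 12))*17 = (144*(23 + 12))*17 = (144*35)*17 = 5040*17 = 85680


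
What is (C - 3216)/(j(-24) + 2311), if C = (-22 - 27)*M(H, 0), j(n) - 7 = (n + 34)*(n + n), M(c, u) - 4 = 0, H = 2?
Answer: -1706/919 ≈ -1.8564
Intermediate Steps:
M(c, u) = 4 (M(c, u) = 4 + 0 = 4)
j(n) = 7 + 2*n*(34 + n) (j(n) = 7 + (n + 34)*(n + n) = 7 + (34 + n)*(2*n) = 7 + 2*n*(34 + n))
C = -196 (C = (-22 - 27)*4 = -49*4 = -196)
(C - 3216)/(j(-24) + 2311) = (-196 - 3216)/((7 + 2*(-24)**2 + 68*(-24)) + 2311) = -3412/((7 + 2*576 - 1632) + 2311) = -3412/((7 + 1152 - 1632) + 2311) = -3412/(-473 + 2311) = -3412/1838 = -3412*1/1838 = -1706/919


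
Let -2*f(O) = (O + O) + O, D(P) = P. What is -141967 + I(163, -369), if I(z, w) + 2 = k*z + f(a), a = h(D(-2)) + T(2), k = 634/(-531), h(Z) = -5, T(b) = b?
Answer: -150972983/1062 ≈ -1.4216e+5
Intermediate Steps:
k = -634/531 (k = 634*(-1/531) = -634/531 ≈ -1.1940)
a = -3 (a = -5 + 2 = -3)
f(O) = -3*O/2 (f(O) = -((O + O) + O)/2 = -(2*O + O)/2 = -3*O/2)
I(z, w) = 5/2 - 634*z/531 (I(z, w) = -2 + (-634*z/531 - 3/2*(-3)) = -2 + (-634*z/531 + 9/2) = -2 + (9/2 - 634*z/531) = 5/2 - 634*z/531)
-141967 + I(163, -369) = -141967 + (5/2 - 634/531*163) = -141967 + (5/2 - 103342/531) = -141967 - 204029/1062 = -150972983/1062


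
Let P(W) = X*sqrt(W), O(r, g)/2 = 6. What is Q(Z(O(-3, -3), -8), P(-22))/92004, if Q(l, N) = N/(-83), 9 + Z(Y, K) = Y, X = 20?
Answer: -5*I*sqrt(22)/1909083 ≈ -1.2284e-5*I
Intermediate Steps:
O(r, g) = 12 (O(r, g) = 2*6 = 12)
Z(Y, K) = -9 + Y
P(W) = 20*sqrt(W)
Q(l, N) = -N/83 (Q(l, N) = N*(-1/83) = -N/83)
Q(Z(O(-3, -3), -8), P(-22))/92004 = -20*sqrt(-22)/83/92004 = -20*I*sqrt(22)/83*(1/92004) = -5*I*sqrt(22)/1909083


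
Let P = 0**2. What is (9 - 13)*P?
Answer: 0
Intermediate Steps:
P = 0
(9 - 13)*P = (9 - 13)*0 = -4*0 = 0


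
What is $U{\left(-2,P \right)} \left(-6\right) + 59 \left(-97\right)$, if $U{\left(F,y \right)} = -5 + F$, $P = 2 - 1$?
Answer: $-5681$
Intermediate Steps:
$P = 1$
$U{\left(-2,P \right)} \left(-6\right) + 59 \left(-97\right) = \left(-5 - 2\right) \left(-6\right) + 59 \left(-97\right) = \left(-7\right) \left(-6\right) - 5723 = 42 - 5723 = -5681$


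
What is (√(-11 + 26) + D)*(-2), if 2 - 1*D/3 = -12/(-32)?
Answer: -39/4 - 2*√15 ≈ -17.496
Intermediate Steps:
D = 39/8 (D = 6 - (-36)/(-32) = 6 - (-36)*(-1)/32 = 6 - 3*3/8 = 6 - 9/8 = 39/8 ≈ 4.8750)
(√(-11 + 26) + D)*(-2) = (√(-11 + 26) + 39/8)*(-2) = (√15 + 39/8)*(-2) = (39/8 + √15)*(-2) = -39/4 - 2*√15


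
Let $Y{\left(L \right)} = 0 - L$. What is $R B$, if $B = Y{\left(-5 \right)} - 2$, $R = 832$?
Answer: $2496$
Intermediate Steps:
$Y{\left(L \right)} = - L$
$B = 3$ ($B = \left(-1\right) \left(-5\right) - 2 = 5 - 2 = 3$)
$R B = 832 \cdot 3 = 2496$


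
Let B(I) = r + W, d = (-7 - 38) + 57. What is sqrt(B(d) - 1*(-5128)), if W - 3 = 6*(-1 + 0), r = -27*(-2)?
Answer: sqrt(5179) ≈ 71.965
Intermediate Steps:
r = 54
W = -3 (W = 3 + 6*(-1 + 0) = 3 + 6*(-1) = 3 - 6 = -3)
d = 12 (d = -45 + 57 = 12)
B(I) = 51 (B(I) = 54 - 3 = 51)
sqrt(B(d) - 1*(-5128)) = sqrt(51 - 1*(-5128)) = sqrt(51 + 5128) = sqrt(5179)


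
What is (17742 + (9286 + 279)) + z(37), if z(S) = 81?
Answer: 27388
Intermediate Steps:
(17742 + (9286 + 279)) + z(37) = (17742 + (9286 + 279)) + 81 = (17742 + 9565) + 81 = 27307 + 81 = 27388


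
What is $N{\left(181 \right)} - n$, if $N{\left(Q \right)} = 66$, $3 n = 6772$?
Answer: $- \frac{6574}{3} \approx -2191.3$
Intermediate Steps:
$n = \frac{6772}{3}$ ($n = \frac{1}{3} \cdot 6772 = \frac{6772}{3} \approx 2257.3$)
$N{\left(181 \right)} - n = 66 - \frac{6772}{3} = - \frac{6574}{3}$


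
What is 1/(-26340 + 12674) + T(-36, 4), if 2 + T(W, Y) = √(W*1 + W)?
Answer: -27333/13666 + 6*I*√2 ≈ -2.0001 + 8.4853*I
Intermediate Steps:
T(W, Y) = -2 + √2*√W (T(W, Y) = -2 + √(W*1 + W) = -2 + √(W + W) = -2 + √(2*W) = -2 + √2*√W)
1/(-26340 + 12674) + T(-36, 4) = 1/(-26340 + 12674) + (-2 + √2*√(-36)) = 1/(-13666) + (-2 + √2*(6*I)) = -1/13666 + (-2 + 6*I*√2) = -27333/13666 + 6*I*√2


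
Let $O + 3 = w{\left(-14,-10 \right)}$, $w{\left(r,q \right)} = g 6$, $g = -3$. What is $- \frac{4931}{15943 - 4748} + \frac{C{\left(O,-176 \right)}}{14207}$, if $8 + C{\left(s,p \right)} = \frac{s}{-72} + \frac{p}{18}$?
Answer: $- \frac{5058034129}{11451410280} \approx -0.4417$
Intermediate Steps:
$w{\left(r,q \right)} = -18$ ($w{\left(r,q \right)} = \left(-3\right) 6 = -18$)
$O = -21$ ($O = -3 - 18 = -21$)
$C{\left(s,p \right)} = -8 - \frac{s}{72} + \frac{p}{18}$ ($C{\left(s,p \right)} = -8 + \left(\frac{s}{-72} + \frac{p}{18}\right) = -8 + \left(s \left(- \frac{1}{72}\right) + p \frac{1}{18}\right) = -8 + \left(- \frac{s}{72} + \frac{p}{18}\right) = -8 - \frac{s}{72} + \frac{p}{18}$)
$- \frac{4931}{15943 - 4748} + \frac{C{\left(O,-176 \right)}}{14207} = - \frac{4931}{15943 - 4748} + \frac{-8 - - \frac{7}{24} + \frac{1}{18} \left(-176\right)}{14207} = - \frac{4931}{11195} + \left(-8 + \frac{7}{24} - \frac{88}{9}\right) \frac{1}{14207} = \left(-4931\right) \frac{1}{11195} - \frac{1259}{1022904} = - \frac{4931}{11195} - \frac{1259}{1022904} = - \frac{5058034129}{11451410280}$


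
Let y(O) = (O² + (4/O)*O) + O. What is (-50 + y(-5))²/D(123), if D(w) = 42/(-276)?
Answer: -31096/7 ≈ -4442.3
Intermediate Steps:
D(w) = -7/46 (D(w) = 42*(-1/276) = -7/46)
y(O) = 4 + O + O² (y(O) = (O² + 4) + O = (4 + O²) + O = 4 + O + O²)
(-50 + y(-5))²/D(123) = (-50 + (4 - 5 + (-5)²))²/(-7/46) = (-50 + (4 - 5 + 25))²*(-46/7) = (-50 + 24)²*(-46/7) = (-26)²*(-46/7) = 676*(-46/7) = -31096/7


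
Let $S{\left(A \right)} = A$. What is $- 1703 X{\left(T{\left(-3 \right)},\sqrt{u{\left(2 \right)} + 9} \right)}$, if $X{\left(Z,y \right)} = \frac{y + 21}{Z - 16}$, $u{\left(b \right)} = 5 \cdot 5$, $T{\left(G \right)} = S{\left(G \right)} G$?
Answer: $5109 + \frac{1703 \sqrt{34}}{7} \approx 6527.6$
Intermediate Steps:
$T{\left(G \right)} = G^{2}$ ($T{\left(G \right)} = G G = G^{2}$)
$u{\left(b \right)} = 25$
$X{\left(Z,y \right)} = \frac{21 + y}{-16 + Z}$
$- 1703 X{\left(T{\left(-3 \right)},\sqrt{u{\left(2 \right)} + 9} \right)} = - 1703 \frac{21 + \sqrt{25 + 9}}{-16 + \left(-3\right)^{2}} = - 1703 \frac{21 + \sqrt{34}}{-16 + 9} = - 1703 \frac{21 + \sqrt{34}}{-7} = - 1703 \left(- \frac{21 + \sqrt{34}}{7}\right) = - 1703 \left(-3 - \frac{\sqrt{34}}{7}\right) = 5109 + \frac{1703 \sqrt{34}}{7}$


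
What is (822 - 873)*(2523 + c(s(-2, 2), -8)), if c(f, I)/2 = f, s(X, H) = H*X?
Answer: -128265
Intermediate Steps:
c(f, I) = 2*f
(822 - 873)*(2523 + c(s(-2, 2), -8)) = (822 - 873)*(2523 + 2*(2*(-2))) = -51*(2523 + 2*(-4)) = -51*(2523 - 8) = -51*2515 = -128265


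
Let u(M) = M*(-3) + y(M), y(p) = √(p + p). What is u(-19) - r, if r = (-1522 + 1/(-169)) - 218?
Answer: 303694/169 + I*√38 ≈ 1797.0 + 6.1644*I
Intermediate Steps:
y(p) = √2*√p (y(p) = √(2*p) = √2*√p)
r = -294061/169 (r = (-1522 - 1/169) - 218 = -257219/169 - 218 = -294061/169 ≈ -1740.0)
u(M) = -3*M + √2*√M (u(M) = M*(-3) + √2*√M = -3*M + √2*√M)
u(-19) - r = (-3*(-19) + √2*√(-19)) - 1*(-294061/169) = (57 + √2*(I*√19)) + 294061/169 = (57 + I*√38) + 294061/169 = 303694/169 + I*√38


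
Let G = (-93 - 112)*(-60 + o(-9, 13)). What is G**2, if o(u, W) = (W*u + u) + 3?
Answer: 1407375225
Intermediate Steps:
o(u, W) = 3 + u + W*u (o(u, W) = (u + W*u) + 3 = 3 + u + W*u)
G = 37515 (G = (-93 - 112)*(-60 + (3 - 9 + 13*(-9))) = -205*(-60 + (3 - 9 - 117)) = -205*(-60 - 123) = -205*(-183) = 37515)
G**2 = 37515**2 = 1407375225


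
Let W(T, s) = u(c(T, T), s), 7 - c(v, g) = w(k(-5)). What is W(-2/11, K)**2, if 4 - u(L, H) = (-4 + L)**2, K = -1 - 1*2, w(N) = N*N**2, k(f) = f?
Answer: 268304400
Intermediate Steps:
w(N) = N**3
K = -3 (K = -1 - 2 = -3)
c(v, g) = 132 (c(v, g) = 7 - 1*(-5)**3 = 7 - 1*(-125) = 7 + 125 = 132)
u(L, H) = 4 - (-4 + L)**2
W(T, s) = -16380 (W(T, s) = 4 - (-4 + 132)**2 = 4 - 1*128**2 = 4 - 1*16384 = 4 - 16384 = -16380)
W(-2/11, K)**2 = (-16380)**2 = 268304400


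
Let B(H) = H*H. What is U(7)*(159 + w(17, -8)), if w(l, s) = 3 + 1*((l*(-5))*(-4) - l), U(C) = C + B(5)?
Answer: 15520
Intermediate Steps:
B(H) = H²
U(C) = 25 + C (U(C) = C + 5² = C + 25 = 25 + C)
w(l, s) = 3 + 19*l (w(l, s) = 3 + 1*(-5*l*(-4) - l) = 3 + 1*(20*l - l) = 3 + 1*(19*l) = 3 + 19*l)
U(7)*(159 + w(17, -8)) = (25 + 7)*(159 + (3 + 19*17)) = 32*(159 + (3 + 323)) = 32*(159 + 326) = 32*485 = 15520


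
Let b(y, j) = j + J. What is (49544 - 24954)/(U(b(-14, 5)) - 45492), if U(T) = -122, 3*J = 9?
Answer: -12295/22807 ≈ -0.53909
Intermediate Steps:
J = 3 (J = (1/3)*9 = 3)
b(y, j) = 3 + j (b(y, j) = j + 3 = 3 + j)
(49544 - 24954)/(U(b(-14, 5)) - 45492) = (49544 - 24954)/(-122 - 45492) = 24590/(-45614) = 24590*(-1/45614) = -12295/22807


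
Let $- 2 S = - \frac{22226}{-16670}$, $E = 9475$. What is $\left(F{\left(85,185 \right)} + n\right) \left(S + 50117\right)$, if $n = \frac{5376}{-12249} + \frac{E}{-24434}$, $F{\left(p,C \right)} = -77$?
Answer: $- \frac{2162200907155814873}{554355415580} \approx -3.9004 \cdot 10^{6}$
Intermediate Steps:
$n = - \frac{82472153}{99764022}$ ($n = \frac{5376}{-12249} + \frac{9475}{-24434} = 5376 \left(- \frac{1}{12249}\right) + 9475 \left(- \frac{1}{24434}\right) = - \frac{1792}{4083} - \frac{9475}{24434} = - \frac{82472153}{99764022} \approx -0.82667$)
$S = - \frac{11113}{16670}$ ($S = - \frac{\left(-22226\right) \frac{1}{-16670}}{2} = - \frac{\left(-22226\right) \left(- \frac{1}{16670}\right)}{2} = \left(- \frac{1}{2}\right) \frac{11113}{8335} = - \frac{11113}{16670} \approx -0.66665$)
$\left(F{\left(85,185 \right)} + n\right) \left(S + 50117\right) = \left(-77 - \frac{82472153}{99764022}\right) \left(- \frac{11113}{16670} + 50117\right) = \left(- \frac{7764301847}{99764022}\right) \frac{835439277}{16670} = - \frac{2162200907155814873}{554355415580}$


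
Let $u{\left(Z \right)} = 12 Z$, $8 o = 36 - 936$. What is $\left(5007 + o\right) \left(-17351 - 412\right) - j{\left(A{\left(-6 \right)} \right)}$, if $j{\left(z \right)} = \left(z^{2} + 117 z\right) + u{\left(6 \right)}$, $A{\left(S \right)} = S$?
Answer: $- \frac{173880819}{2} \approx -8.694 \cdot 10^{7}$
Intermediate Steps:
$o = - \frac{225}{2}$ ($o = \frac{36 - 936}{8} = \frac{1}{8} \left(-900\right) = - \frac{225}{2} \approx -112.5$)
$j{\left(z \right)} = 72 + z^{2} + 117 z$ ($j{\left(z \right)} = \left(z^{2} + 117 z\right) + 12 \cdot 6 = \left(z^{2} + 117 z\right) + 72 = 72 + z^{2} + 117 z$)
$\left(5007 + o\right) \left(-17351 - 412\right) - j{\left(A{\left(-6 \right)} \right)} = \left(5007 - \frac{225}{2}\right) \left(-17351 - 412\right) - \left(72 + \left(-6\right)^{2} + 117 \left(-6\right)\right) = \frac{9789}{2} \left(-17763\right) - \left(72 + 36 - 702\right) = - \frac{173882007}{2} - -594 = - \frac{173882007}{2} + 594 = - \frac{173880819}{2}$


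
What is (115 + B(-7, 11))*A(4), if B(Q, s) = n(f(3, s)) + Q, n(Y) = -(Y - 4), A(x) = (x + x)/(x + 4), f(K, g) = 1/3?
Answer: 335/3 ≈ 111.67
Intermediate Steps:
f(K, g) = ⅓
A(x) = 2*x/(4 + x) (A(x) = (2*x)/(4 + x) = 2*x/(4 + x))
n(Y) = 4 - Y (n(Y) = -(-4 + Y) = 4 - Y)
B(Q, s) = 11/3 + Q (B(Q, s) = (4 - 1*⅓) + Q = (4 - ⅓) + Q = 11/3 + Q)
(115 + B(-7, 11))*A(4) = (115 + (11/3 - 7))*(2*4/(4 + 4)) = (115 - 10/3)*(2*4/8) = 335*(2*4*(⅛))/3 = (335/3)*1 = 335/3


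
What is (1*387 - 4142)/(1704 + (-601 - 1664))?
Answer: 3755/561 ≈ 6.6934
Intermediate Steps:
(1*387 - 4142)/(1704 + (-601 - 1664)) = (387 - 4142)/(1704 - 2265) = -3755/(-561) = -3755*(-1/561) = 3755/561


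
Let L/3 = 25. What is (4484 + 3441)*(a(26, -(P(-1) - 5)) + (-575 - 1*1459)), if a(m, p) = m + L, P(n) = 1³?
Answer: -15319025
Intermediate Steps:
L = 75 (L = 3*25 = 75)
P(n) = 1
a(m, p) = 75 + m (a(m, p) = m + 75 = 75 + m)
(4484 + 3441)*(a(26, -(P(-1) - 5)) + (-575 - 1*1459)) = (4484 + 3441)*((75 + 26) + (-575 - 1*1459)) = 7925*(101 + (-575 - 1459)) = 7925*(101 - 2034) = 7925*(-1933) = -15319025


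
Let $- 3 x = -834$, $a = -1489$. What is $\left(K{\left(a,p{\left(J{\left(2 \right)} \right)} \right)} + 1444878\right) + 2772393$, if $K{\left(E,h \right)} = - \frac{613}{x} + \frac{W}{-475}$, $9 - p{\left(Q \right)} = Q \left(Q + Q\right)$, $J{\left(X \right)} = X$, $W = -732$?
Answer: $\frac{556890547871}{132050} \approx 4.2173 \cdot 10^{6}$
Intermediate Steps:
$x = 278$ ($x = \left(- \frac{1}{3}\right) \left(-834\right) = 278$)
$p{\left(Q \right)} = 9 - 2 Q^{2}$ ($p{\left(Q \right)} = 9 - Q \left(Q + Q\right) = 9 - Q 2 Q = 9 - 2 Q^{2}$)
$K{\left(E,h \right)} = - \frac{87679}{132050}$ ($K{\left(E,h \right)} = - \frac{613}{278} - \frac{732}{-475} = \left(-613\right) \frac{1}{278} - - \frac{732}{475} = - \frac{613}{278} + \frac{732}{475} = - \frac{87679}{132050}$)
$\left(K{\left(a,p{\left(J{\left(2 \right)} \right)} \right)} + 1444878\right) + 2772393 = \left(- \frac{87679}{132050} + 1444878\right) + 2772393 = \frac{190796052221}{132050} + 2772393 = \frac{556890547871}{132050}$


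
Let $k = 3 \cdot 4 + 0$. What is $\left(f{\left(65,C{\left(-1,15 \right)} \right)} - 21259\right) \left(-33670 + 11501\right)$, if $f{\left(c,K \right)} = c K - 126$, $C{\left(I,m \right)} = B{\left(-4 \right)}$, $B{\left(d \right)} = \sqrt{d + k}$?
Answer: $474084065 - 2881970 \sqrt{2} \approx 4.7001 \cdot 10^{8}$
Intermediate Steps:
$k = 12$ ($k = 12 + 0 = 12$)
$B{\left(d \right)} = \sqrt{12 + d}$ ($B{\left(d \right)} = \sqrt{d + 12} = \sqrt{12 + d}$)
$C{\left(I,m \right)} = 2 \sqrt{2}$ ($C{\left(I,m \right)} = \sqrt{12 - 4} = \sqrt{8} = 2 \sqrt{2}$)
$f{\left(c,K \right)} = -126 + K c$ ($f{\left(c,K \right)} = K c - 126 = -126 + K c$)
$\left(f{\left(65,C{\left(-1,15 \right)} \right)} - 21259\right) \left(-33670 + 11501\right) = \left(\left(-126 + 2 \sqrt{2} \cdot 65\right) - 21259\right) \left(-33670 + 11501\right) = \left(\left(-126 + 130 \sqrt{2}\right) - 21259\right) \left(-22169\right) = \left(-21385 + 130 \sqrt{2}\right) \left(-22169\right) = 474084065 - 2881970 \sqrt{2}$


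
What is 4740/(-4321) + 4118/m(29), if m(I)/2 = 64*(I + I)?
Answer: -299929/553088 ≈ -0.54228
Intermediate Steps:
m(I) = 256*I (m(I) = 2*(64*(I + I)) = 2*(64*(2*I)) = 2*(128*I) = 256*I)
4740/(-4321) + 4118/m(29) = 4740/(-4321) + 4118/((256*29)) = 4740*(-1/4321) + 4118/7424 = -4740/4321 + 4118*(1/7424) = -4740/4321 + 71/128 = -299929/553088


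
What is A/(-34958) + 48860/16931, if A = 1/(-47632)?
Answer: 81357736637091/28192137509536 ≈ 2.8858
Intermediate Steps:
A = -1/47632 ≈ -2.0994e-5
A/(-34958) + 48860/16931 = -1/47632/(-34958) + 48860/16931 = -1/47632*(-1/34958) + 48860*(1/16931) = 1/1665119456 + 48860/16931 = 81357736637091/28192137509536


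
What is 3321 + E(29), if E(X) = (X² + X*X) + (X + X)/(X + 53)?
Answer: 205152/41 ≈ 5003.7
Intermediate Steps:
E(X) = 2*X² + 2*X/(53 + X) (E(X) = (X² + X²) + (2*X)/(53 + X) = 2*X² + 2*X/(53 + X))
3321 + E(29) = 3321 + 2*29*(1 + 29² + 53*29)/(53 + 29) = 3321 + 2*29*(1 + 841 + 1537)/82 = 3321 + 2*29*(1/82)*2379 = 3321 + 68991/41 = 205152/41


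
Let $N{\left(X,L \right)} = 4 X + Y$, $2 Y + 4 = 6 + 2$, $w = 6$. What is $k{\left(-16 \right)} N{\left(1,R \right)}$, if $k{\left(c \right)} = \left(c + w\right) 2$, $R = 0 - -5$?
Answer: $-120$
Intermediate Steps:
$Y = 2$ ($Y = -2 + \frac{6 + 2}{2} = -2 + \frac{1}{2} \cdot 8 = -2 + 4 = 2$)
$R = 5$ ($R = 0 + 5 = 5$)
$N{\left(X,L \right)} = 2 + 4 X$ ($N{\left(X,L \right)} = 4 X + 2 = 2 + 4 X$)
$k{\left(c \right)} = 12 + 2 c$ ($k{\left(c \right)} = \left(c + 6\right) 2 = \left(6 + c\right) 2 = 12 + 2 c$)
$k{\left(-16 \right)} N{\left(1,R \right)} = \left(12 + 2 \left(-16\right)\right) \left(2 + 4 \cdot 1\right) = \left(12 - 32\right) \left(2 + 4\right) = \left(-20\right) 6 = -120$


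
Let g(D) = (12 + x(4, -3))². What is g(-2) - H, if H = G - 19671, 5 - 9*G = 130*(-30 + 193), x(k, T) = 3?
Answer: 200249/9 ≈ 22250.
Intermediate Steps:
G = -21185/9 (G = 5/9 - 130*(-30 + 193)/9 = 5/9 - 130*163/9 = 5/9 - ⅑*21190 = 5/9 - 21190/9 = -21185/9 ≈ -2353.9)
H = -198224/9 (H = -21185/9 - 19671 = -198224/9 ≈ -22025.)
g(D) = 225 (g(D) = (12 + 3)² = 15² = 225)
g(-2) - H = 225 - 1*(-198224/9) = 225 + 198224/9 = 200249/9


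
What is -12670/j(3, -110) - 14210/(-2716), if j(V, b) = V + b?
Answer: 2566585/20758 ≈ 123.64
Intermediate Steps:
-12670/j(3, -110) - 14210/(-2716) = -12670/(3 - 110) - 14210/(-2716) = -12670/(-107) - 14210*(-1/2716) = -12670*(-1/107) + 1015/194 = 12670/107 + 1015/194 = 2566585/20758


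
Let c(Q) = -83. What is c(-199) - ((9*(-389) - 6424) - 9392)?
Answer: 19234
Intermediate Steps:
c(-199) - ((9*(-389) - 6424) - 9392) = -83 - ((9*(-389) - 6424) - 9392) = -83 - ((-3501 - 6424) - 9392) = -83 - (-9925 - 9392) = -83 - 1*(-19317) = -83 + 19317 = 19234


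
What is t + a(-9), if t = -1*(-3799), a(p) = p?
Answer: 3790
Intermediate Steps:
t = 3799
t + a(-9) = 3799 - 9 = 3790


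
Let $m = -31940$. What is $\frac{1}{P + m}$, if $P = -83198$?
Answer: $- \frac{1}{115138} \approx -8.6852 \cdot 10^{-6}$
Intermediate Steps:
$\frac{1}{P + m} = \frac{1}{-83198 - 31940} = \frac{1}{-115138} = - \frac{1}{115138}$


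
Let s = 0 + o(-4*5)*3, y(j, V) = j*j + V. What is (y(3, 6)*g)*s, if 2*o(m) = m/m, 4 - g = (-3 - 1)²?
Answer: -270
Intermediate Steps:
y(j, V) = V + j² (y(j, V) = j² + V = V + j²)
g = -12 (g = 4 - (-3 - 1)² = 4 - 1*(-4)² = 4 - 1*16 = 4 - 16 = -12)
o(m) = ½ (o(m) = (m/m)/2 = (½)*1 = ½)
s = 3/2 (s = 0 + (½)*3 = 0 + 3/2 = 3/2 ≈ 1.5000)
(y(3, 6)*g)*s = ((6 + 3²)*(-12))*(3/2) = ((6 + 9)*(-12))*(3/2) = (15*(-12))*(3/2) = -180*3/2 = -270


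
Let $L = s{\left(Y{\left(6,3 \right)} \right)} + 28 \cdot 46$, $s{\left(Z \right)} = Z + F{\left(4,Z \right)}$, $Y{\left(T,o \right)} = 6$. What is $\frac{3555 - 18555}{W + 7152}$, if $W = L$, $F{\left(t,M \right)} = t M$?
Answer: $- \frac{1500}{847} \approx -1.771$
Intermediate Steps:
$F{\left(t,M \right)} = M t$
$s{\left(Z \right)} = 5 Z$ ($s{\left(Z \right)} = Z + Z 4 = Z + 4 Z = 5 Z$)
$L = 1318$ ($L = 5 \cdot 6 + 28 \cdot 46 = 30 + 1288 = 1318$)
$W = 1318$
$\frac{3555 - 18555}{W + 7152} = \frac{3555 - 18555}{1318 + 7152} = \frac{3555 - 18555}{8470} = \left(3555 - 18555\right) \frac{1}{8470} = \left(-15000\right) \frac{1}{8470} = - \frac{1500}{847}$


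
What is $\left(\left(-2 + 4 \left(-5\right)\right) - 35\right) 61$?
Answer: $-3477$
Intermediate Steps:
$\left(\left(-2 + 4 \left(-5\right)\right) - 35\right) 61 = \left(\left(-2 - 20\right) - 35\right) 61 = \left(-22 - 35\right) 61 = \left(-57\right) 61 = -3477$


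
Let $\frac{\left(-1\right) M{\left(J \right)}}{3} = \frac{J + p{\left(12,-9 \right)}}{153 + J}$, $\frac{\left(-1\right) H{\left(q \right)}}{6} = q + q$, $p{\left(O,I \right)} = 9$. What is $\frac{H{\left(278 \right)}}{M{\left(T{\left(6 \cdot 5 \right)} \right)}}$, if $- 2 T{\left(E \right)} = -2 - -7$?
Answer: $\frac{334712}{13} \approx 25747.0$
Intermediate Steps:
$H{\left(q \right)} = - 12 q$ ($H{\left(q \right)} = - 6 \left(q + q\right) = - 6 \cdot 2 q = - 12 q$)
$T{\left(E \right)} = - \frac{5}{2}$ ($T{\left(E \right)} = - \frac{-2 - -7}{2} = - \frac{-2 + 7}{2} = \left(- \frac{1}{2}\right) 5 = - \frac{5}{2}$)
$M{\left(J \right)} = - \frac{3 \left(9 + J\right)}{153 + J}$ ($M{\left(J \right)} = - 3 \frac{J + 9}{153 + J} = - 3 \frac{9 + J}{153 + J} = - \frac{3 \left(9 + J\right)}{153 + J}$)
$\frac{H{\left(278 \right)}}{M{\left(T{\left(6 \cdot 5 \right)} \right)}} = \frac{\left(-12\right) 278}{3 \frac{1}{153 - \frac{5}{2}} \left(-9 - - \frac{5}{2}\right)} = - \frac{3336}{3 \frac{1}{\frac{301}{2}} \left(-9 + \frac{5}{2}\right)} = - \frac{3336}{3 \cdot \frac{2}{301} \left(- \frac{13}{2}\right)} = - \frac{3336}{- \frac{39}{301}} = \left(-3336\right) \left(- \frac{301}{39}\right) = \frac{334712}{13}$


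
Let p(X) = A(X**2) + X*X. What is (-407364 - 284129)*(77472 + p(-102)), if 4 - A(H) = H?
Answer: -53574111668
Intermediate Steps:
A(H) = 4 - H
p(X) = 4 (p(X) = (4 - X**2) + X*X = (4 - X**2) + X**2 = 4)
(-407364 - 284129)*(77472 + p(-102)) = (-407364 - 284129)*(77472 + 4) = -691493*77476 = -53574111668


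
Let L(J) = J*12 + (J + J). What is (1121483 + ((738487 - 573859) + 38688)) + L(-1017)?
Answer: 1310561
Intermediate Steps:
L(J) = 14*J (L(J) = 12*J + 2*J = 14*J)
(1121483 + ((738487 - 573859) + 38688)) + L(-1017) = (1121483 + ((738487 - 573859) + 38688)) + 14*(-1017) = (1121483 + (164628 + 38688)) - 14238 = (1121483 + 203316) - 14238 = 1324799 - 14238 = 1310561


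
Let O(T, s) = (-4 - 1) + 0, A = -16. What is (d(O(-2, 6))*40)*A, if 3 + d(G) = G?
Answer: 5120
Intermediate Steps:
O(T, s) = -5 (O(T, s) = -5 + 0 = -5)
d(G) = -3 + G
(d(O(-2, 6))*40)*A = ((-3 - 5)*40)*(-16) = -8*40*(-16) = -320*(-16) = 5120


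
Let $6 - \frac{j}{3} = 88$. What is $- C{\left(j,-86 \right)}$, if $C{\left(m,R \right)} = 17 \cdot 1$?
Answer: $-17$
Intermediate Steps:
$j = -246$ ($j = 18 - 264 = -246$)
$C{\left(m,R \right)} = 17$
$- C{\left(j,-86 \right)} = \left(-1\right) 17 = -17$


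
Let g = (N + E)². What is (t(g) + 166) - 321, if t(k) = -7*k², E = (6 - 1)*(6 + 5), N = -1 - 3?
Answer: -47356562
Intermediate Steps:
N = -4
E = 55 (E = 5*11 = 55)
g = 2601 (g = (-4 + 55)² = 51² = 2601)
(t(g) + 166) - 321 = (-7*2601² + 166) - 321 = (-7*6765201 + 166) - 321 = (-47356407 + 166) - 321 = -47356241 - 321 = -47356562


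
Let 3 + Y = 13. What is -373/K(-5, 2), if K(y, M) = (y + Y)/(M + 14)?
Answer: -5968/5 ≈ -1193.6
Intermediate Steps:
Y = 10 (Y = -3 + 13 = 10)
K(y, M) = (10 + y)/(14 + M) (K(y, M) = (y + 10)/(M + 14) = (10 + y)/(14 + M))
-373/K(-5, 2) = -373/((10 - 5)/(14 + 2)) = -373/(5/16) = (16/5)*(-373) = -5968/5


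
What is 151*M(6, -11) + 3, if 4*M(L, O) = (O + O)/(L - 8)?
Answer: 1673/4 ≈ 418.25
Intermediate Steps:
M(L, O) = O/(2*(-8 + L)) (M(L, O) = ((O + O)/(L - 8))/4 = ((2*O)/(-8 + L))/4 = (2*O/(-8 + L))/4 = O/(2*(-8 + L)))
151*M(6, -11) + 3 = 151*((½)*(-11)/(-8 + 6)) + 3 = 151*((½)*(-11)/(-2)) + 3 = 151*((½)*(-11)*(-½)) + 3 = 151*(11/4) + 3 = 1661/4 + 3 = 1673/4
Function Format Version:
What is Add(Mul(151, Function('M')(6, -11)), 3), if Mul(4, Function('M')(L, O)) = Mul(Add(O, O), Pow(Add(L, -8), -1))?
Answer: Rational(1673, 4) ≈ 418.25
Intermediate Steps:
Function('M')(L, O) = Mul(Rational(1, 2), O, Pow(Add(-8, L), -1)) (Function('M')(L, O) = Mul(Rational(1, 4), Mul(Add(O, O), Pow(Add(L, -8), -1))) = Mul(Rational(1, 4), Mul(Mul(2, O), Pow(Add(-8, L), -1))) = Mul(Rational(1, 4), Mul(2, O, Pow(Add(-8, L), -1))) = Mul(Rational(1, 2), O, Pow(Add(-8, L), -1)))
Add(Mul(151, Function('M')(6, -11)), 3) = Add(Mul(151, Mul(Rational(1, 2), -11, Pow(Add(-8, 6), -1))), 3) = Add(Mul(151, Mul(Rational(1, 2), -11, Pow(-2, -1))), 3) = Add(Mul(151, Mul(Rational(1, 2), -11, Rational(-1, 2))), 3) = Add(Mul(151, Rational(11, 4)), 3) = Add(Rational(1661, 4), 3) = Rational(1673, 4)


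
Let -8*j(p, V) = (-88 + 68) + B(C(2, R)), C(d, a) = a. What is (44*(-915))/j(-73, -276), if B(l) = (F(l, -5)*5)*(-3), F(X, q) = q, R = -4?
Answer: 5856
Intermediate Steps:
B(l) = 75 (B(l) = -5*5*(-3) = -25*(-3) = 75)
j(p, V) = -55/8 (j(p, V) = -((-88 + 68) + 75)/8 = -(-20 + 75)/8 = -⅛*55 = -55/8)
(44*(-915))/j(-73, -276) = (44*(-915))/(-55/8) = -40260*(-8/55) = 5856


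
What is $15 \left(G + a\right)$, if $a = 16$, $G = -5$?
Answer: $165$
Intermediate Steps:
$15 \left(G + a\right) = 15 \left(-5 + 16\right) = 15 \cdot 11 = 165$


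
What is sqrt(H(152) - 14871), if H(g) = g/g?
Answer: I*sqrt(14870) ≈ 121.94*I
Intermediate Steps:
H(g) = 1
sqrt(H(152) - 14871) = sqrt(1 - 14871) = sqrt(-14870) = I*sqrt(14870)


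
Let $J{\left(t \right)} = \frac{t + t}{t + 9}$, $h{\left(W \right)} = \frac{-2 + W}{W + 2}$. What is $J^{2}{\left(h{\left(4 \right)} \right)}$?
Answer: $\frac{1}{196} \approx 0.005102$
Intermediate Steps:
$h{\left(W \right)} = \frac{-2 + W}{2 + W}$
$J{\left(t \right)} = \frac{2 t}{9 + t}$
$J^{2}{\left(h{\left(4 \right)} \right)} = \left(\frac{2 \frac{-2 + 4}{2 + 4}}{9 + \frac{-2 + 4}{2 + 4}}\right)^{2} = \left(\frac{2 \cdot \frac{1}{6} \cdot 2}{9 + \frac{1}{6} \cdot 2}\right)^{2} = \left(2 \cdot \frac{1}{3} \frac{1}{9 + \frac{1}{3}}\right)^{2} = \left(2 \cdot \frac{1}{3} \frac{1}{\frac{28}{3}}\right)^{2} = \left(2 \cdot \frac{1}{3} \cdot \frac{3}{28}\right)^{2} = \left(\frac{1}{14}\right)^{2} = \frac{1}{196}$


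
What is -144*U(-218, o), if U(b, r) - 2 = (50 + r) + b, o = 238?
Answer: -10368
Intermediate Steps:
U(b, r) = 52 + b + r (U(b, r) = 2 + ((50 + r) + b) = 2 + (50 + b + r) = 52 + b + r)
-144*U(-218, o) = -144*(52 - 218 + 238) = -144*72 = -10368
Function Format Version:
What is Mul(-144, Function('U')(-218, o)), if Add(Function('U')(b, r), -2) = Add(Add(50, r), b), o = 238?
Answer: -10368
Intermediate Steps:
Function('U')(b, r) = Add(52, b, r) (Function('U')(b, r) = Add(2, Add(Add(50, r), b)) = Add(2, Add(50, b, r)) = Add(52, b, r))
Mul(-144, Function('U')(-218, o)) = Mul(-144, Add(52, -218, 238)) = Mul(-144, 72) = -10368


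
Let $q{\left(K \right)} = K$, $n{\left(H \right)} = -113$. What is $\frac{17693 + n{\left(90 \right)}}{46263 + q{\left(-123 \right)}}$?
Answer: $\frac{293}{769} \approx 0.38101$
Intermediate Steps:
$\frac{17693 + n{\left(90 \right)}}{46263 + q{\left(-123 \right)}} = \frac{17693 - 113}{46263 - 123} = \frac{17580}{46140} = 17580 \cdot \frac{1}{46140} = \frac{293}{769}$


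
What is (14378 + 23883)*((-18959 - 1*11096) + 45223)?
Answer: 580342848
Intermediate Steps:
(14378 + 23883)*((-18959 - 1*11096) + 45223) = 38261*((-18959 - 11096) + 45223) = 38261*(-30055 + 45223) = 38261*15168 = 580342848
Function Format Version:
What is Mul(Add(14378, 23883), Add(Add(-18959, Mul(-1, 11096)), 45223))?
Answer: 580342848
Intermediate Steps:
Mul(Add(14378, 23883), Add(Add(-18959, Mul(-1, 11096)), 45223)) = Mul(38261, Add(Add(-18959, -11096), 45223)) = Mul(38261, Add(-30055, 45223)) = Mul(38261, 15168) = 580342848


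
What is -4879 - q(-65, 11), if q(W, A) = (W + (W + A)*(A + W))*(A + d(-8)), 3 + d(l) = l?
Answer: -4879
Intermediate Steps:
d(l) = -3 + l
q(W, A) = (-11 + A)*(W + (A + W)**2) (q(W, A) = (W + (W + A)*(A + W))*(A + (-3 - 8)) = (W + (A + W)*(A + W))*(A - 11) = (W + (A + W)**2)*(-11 + A) = (-11 + A)*(W + (A + W)**2))
-4879 - q(-65, 11) = -4879 - (-11*(-65) - 11*(11 - 65)**2 + 11*(-65) + 11*(11 - 65)**2) = -4879 - (715 - 11*(-54)**2 - 715 + 11*(-54)**2) = -4879 - (715 - 11*2916 - 715 + 11*2916) = -4879 - (715 - 32076 - 715 + 32076) = -4879 - 1*0 = -4879 + 0 = -4879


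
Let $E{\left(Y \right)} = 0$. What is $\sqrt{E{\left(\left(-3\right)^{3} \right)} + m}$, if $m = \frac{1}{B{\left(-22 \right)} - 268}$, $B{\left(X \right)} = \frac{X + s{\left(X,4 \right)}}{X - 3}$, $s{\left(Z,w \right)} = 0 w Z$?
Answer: $\frac{5 i \sqrt{742}}{2226} \approx 0.061185 i$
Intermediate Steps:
$s{\left(Z,w \right)} = 0$ ($s{\left(Z,w \right)} = 0 Z = 0$)
$B{\left(X \right)} = \frac{X}{-3 + X}$ ($B{\left(X \right)} = \frac{X + 0}{X - 3} = \frac{X}{-3 + X}$)
$m = - \frac{25}{6678}$ ($m = \frac{1}{- \frac{22}{-3 - 22} - 268} = \frac{1}{- \frac{22}{-25} - 268} = \frac{1}{\left(-22\right) \left(- \frac{1}{25}\right) - 268} = \frac{1}{\frac{22}{25} - 268} = \frac{1}{- \frac{6678}{25}} = - \frac{25}{6678} \approx -0.0037436$)
$\sqrt{E{\left(\left(-3\right)^{3} \right)} + m} = \sqrt{0 - \frac{25}{6678}} = \sqrt{- \frac{25}{6678}} = \frac{5 i \sqrt{742}}{2226}$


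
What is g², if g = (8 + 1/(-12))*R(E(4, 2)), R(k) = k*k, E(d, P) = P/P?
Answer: 9025/144 ≈ 62.674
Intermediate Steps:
E(d, P) = 1
R(k) = k²
g = 95/12 (g = (8 + 1/(-12))*1² = (8 - 1/12)*1 = (95/12)*1 = 95/12 ≈ 7.9167)
g² = (95/12)² = 9025/144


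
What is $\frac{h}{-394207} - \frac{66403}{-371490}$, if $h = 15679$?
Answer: $\frac{20351935711}{146443958430} \approx 0.13897$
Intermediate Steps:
$\frac{h}{-394207} - \frac{66403}{-371490} = \frac{15679}{-394207} - \frac{66403}{-371490} = 15679 \left(- \frac{1}{394207}\right) - - \frac{66403}{371490} = - \frac{15679}{394207} + \frac{66403}{371490} = \frac{20351935711}{146443958430}$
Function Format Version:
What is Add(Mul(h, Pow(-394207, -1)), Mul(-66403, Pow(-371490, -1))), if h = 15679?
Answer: Rational(20351935711, 146443958430) ≈ 0.13897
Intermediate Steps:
Add(Mul(h, Pow(-394207, -1)), Mul(-66403, Pow(-371490, -1))) = Add(Mul(15679, Pow(-394207, -1)), Mul(-66403, Pow(-371490, -1))) = Add(Mul(15679, Rational(-1, 394207)), Mul(-66403, Rational(-1, 371490))) = Add(Rational(-15679, 394207), Rational(66403, 371490)) = Rational(20351935711, 146443958430)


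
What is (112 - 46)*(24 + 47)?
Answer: 4686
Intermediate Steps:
(112 - 46)*(24 + 47) = 66*71 = 4686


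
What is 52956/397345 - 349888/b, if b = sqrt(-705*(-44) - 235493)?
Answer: 52956/397345 + 349888*I*sqrt(204473)/204473 ≈ 0.13327 + 773.77*I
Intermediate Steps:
b = I*sqrt(204473) (b = sqrt(31020 - 235493) = sqrt(-204473) = I*sqrt(204473) ≈ 452.19*I)
52956/397345 - 349888/b = 52956/397345 - 349888*(-I*sqrt(204473)/204473) = 52956*(1/397345) - (-349888)*I*sqrt(204473)/204473 = 52956/397345 + 349888*I*sqrt(204473)/204473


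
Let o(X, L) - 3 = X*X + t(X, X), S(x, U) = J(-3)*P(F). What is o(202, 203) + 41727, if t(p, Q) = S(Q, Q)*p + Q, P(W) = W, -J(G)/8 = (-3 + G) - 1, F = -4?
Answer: 37488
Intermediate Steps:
J(G) = 32 - 8*G (J(G) = -8*((-3 + G) - 1) = -8*(-4 + G) = 32 - 8*G)
S(x, U) = -224 (S(x, U) = (32 - 8*(-3))*(-4) = (32 + 24)*(-4) = 56*(-4) = -224)
t(p, Q) = Q - 224*p (t(p, Q) = -224*p + Q = Q - 224*p)
o(X, L) = 3 + X² - 223*X (o(X, L) = 3 + (X*X + (X - 224*X)) = 3 + (X² - 223*X) = 3 + X² - 223*X)
o(202, 203) + 41727 = (3 + 202² - 223*202) + 41727 = (3 + 40804 - 45046) + 41727 = -4239 + 41727 = 37488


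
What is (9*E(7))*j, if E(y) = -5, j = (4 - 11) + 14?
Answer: -315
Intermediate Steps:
j = 7 (j = -7 + 14 = 7)
(9*E(7))*j = (9*(-5))*7 = -45*7 = -315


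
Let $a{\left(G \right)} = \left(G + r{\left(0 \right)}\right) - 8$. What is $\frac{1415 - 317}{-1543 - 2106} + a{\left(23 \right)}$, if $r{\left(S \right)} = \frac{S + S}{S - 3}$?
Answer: $\frac{53637}{3649} \approx 14.699$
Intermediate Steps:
$r{\left(S \right)} = \frac{2 S}{-3 + S}$
$a{\left(G \right)} = -8 + G$ ($a{\left(G \right)} = \left(G + 2 \cdot 0 \frac{1}{-3 + 0}\right) - 8 = \left(G + 2 \cdot 0 \frac{1}{-3}\right) - 8 = \left(G + 2 \cdot 0 \left(- \frac{1}{3}\right)\right) - 8 = \left(G + 0\right) - 8 = G - 8 = -8 + G$)
$\frac{1415 - 317}{-1543 - 2106} + a{\left(23 \right)} = \frac{1415 - 317}{-1543 - 2106} + \left(-8 + 23\right) = \frac{1098}{-3649} + 15 = 1098 \left(- \frac{1}{3649}\right) + 15 = - \frac{1098}{3649} + 15 = \frac{53637}{3649}$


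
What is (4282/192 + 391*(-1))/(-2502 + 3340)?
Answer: -35395/80448 ≈ -0.43997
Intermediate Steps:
(4282/192 + 391*(-1))/(-2502 + 3340) = (4282*(1/192) - 391)/838 = (2141/96 - 391)*(1/838) = -35395/96*1/838 = -35395/80448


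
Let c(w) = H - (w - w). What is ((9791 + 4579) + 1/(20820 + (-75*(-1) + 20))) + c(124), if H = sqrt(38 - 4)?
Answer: 300548551/20915 + sqrt(34) ≈ 14376.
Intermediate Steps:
H = sqrt(34) ≈ 5.8309
c(w) = sqrt(34) (c(w) = sqrt(34) - (w - w) = sqrt(34) - 1*0 = sqrt(34) + 0 = sqrt(34))
((9791 + 4579) + 1/(20820 + (-75*(-1) + 20))) + c(124) = ((9791 + 4579) + 1/(20820 + (-75*(-1) + 20))) + sqrt(34) = (14370 + 1/(20820 + (75 + 20))) + sqrt(34) = (14370 + 1/(20820 + 95)) + sqrt(34) = (14370 + 1/20915) + sqrt(34) = 300548551/20915 + sqrt(34)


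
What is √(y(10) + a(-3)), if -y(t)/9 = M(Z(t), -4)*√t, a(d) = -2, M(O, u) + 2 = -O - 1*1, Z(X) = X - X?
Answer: √(-2 + 27*√10) ≈ 9.1313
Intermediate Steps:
Z(X) = 0
M(O, u) = -3 - O (M(O, u) = -2 + (-O - 1*1) = -2 + (-O - 1) = -2 + (-1 - O) = -3 - O)
y(t) = 27*√t (y(t) = -9*(-3 - 1*0)*√t = -9*(-3 + 0)*√t = -(-27)*√t = 27*√t)
√(y(10) + a(-3)) = √(27*√10 - 2) = √(-2 + 27*√10)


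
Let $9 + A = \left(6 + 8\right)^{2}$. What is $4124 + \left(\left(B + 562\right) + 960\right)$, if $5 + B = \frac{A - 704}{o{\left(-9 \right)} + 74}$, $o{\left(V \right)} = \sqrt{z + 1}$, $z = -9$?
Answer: $\frac{15448493}{2742} + \frac{517 i \sqrt{2}}{2742} \approx 5634.0 + 0.26665 i$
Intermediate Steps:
$A = 187$ ($A = -9 + \left(6 + 8\right)^{2} = -9 + 14^{2} = -9 + 196 = 187$)
$o{\left(V \right)} = 2 i \sqrt{2}$ ($o{\left(V \right)} = \sqrt{-9 + 1} = \sqrt{-8} = 2 i \sqrt{2}$)
$B = -5 - \frac{517}{74 + 2 i \sqrt{2}}$ ($B = -5 + \frac{187 - 704}{2 i \sqrt{2} + 74} = -5 - \frac{517}{74 + 2 i \sqrt{2}} \approx -11.976 + 0.26665 i$)
$4124 + \left(\left(B + 562\right) + 960\right) = 4124 + \left(\left(\frac{- 10 \sqrt{2} + 887 i}{2 \left(\sqrt{2} - 37 i\right)} + 562\right) + 960\right) = 4124 + \left(\left(562 + \frac{- 10 \sqrt{2} + 887 i}{2 \left(\sqrt{2} - 37 i\right)}\right) + 960\right) = 4124 + \left(1522 + \frac{- 10 \sqrt{2} + 887 i}{2 \left(\sqrt{2} - 37 i\right)}\right) = 5646 + \frac{- 10 \sqrt{2} + 887 i}{2 \left(\sqrt{2} - 37 i\right)}$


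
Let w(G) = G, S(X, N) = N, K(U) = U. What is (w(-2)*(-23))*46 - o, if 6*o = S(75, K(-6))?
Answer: 2117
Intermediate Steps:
o = -1 (o = (⅙)*(-6) = -1)
(w(-2)*(-23))*46 - o = -2*(-23)*46 - 1*(-1) = 46*46 + 1 = 2116 + 1 = 2117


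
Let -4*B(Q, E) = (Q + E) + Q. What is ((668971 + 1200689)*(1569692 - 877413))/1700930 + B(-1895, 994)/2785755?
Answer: 365316729144071/480078445 ≈ 7.6095e+5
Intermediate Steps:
B(Q, E) = -Q/2 - E/4 (B(Q, E) = -((Q + E) + Q)/4 = -((E + Q) + Q)/4 = -(E + 2*Q)/4 = -Q/2 - E/4)
((668971 + 1200689)*(1569692 - 877413))/1700930 + B(-1895, 994)/2785755 = ((668971 + 1200689)*(1569692 - 877413))/1700930 + (-½*(-1895) - ¼*994)/2785755 = (1869660*692279)*(1/1700930) + (1895/2 - 497/2)*(1/2785755) = 1294326355140*(1/1700930) + 699*(1/2785755) = 393412266/517 + 233/928585 = 365316729144071/480078445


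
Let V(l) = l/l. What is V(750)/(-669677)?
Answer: -1/669677 ≈ -1.4933e-6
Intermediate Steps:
V(l) = 1
V(750)/(-669677) = 1/(-669677) = 1*(-1/669677) = -1/669677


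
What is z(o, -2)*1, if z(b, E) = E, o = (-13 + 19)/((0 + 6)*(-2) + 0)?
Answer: -2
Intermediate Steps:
o = -½ (o = 6/(6*(-2) + 0) = 6/(-12 + 0) = 6/(-12) = 6*(-1/12) = -½ ≈ -0.50000)
z(o, -2)*1 = -2*1 = -2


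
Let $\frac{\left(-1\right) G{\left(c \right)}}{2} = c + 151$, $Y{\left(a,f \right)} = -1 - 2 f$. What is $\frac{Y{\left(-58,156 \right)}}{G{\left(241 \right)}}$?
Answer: $\frac{313}{784} \approx 0.39923$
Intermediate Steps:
$G{\left(c \right)} = -302 - 2 c$ ($G{\left(c \right)} = - 2 \left(c + 151\right) = - 2 \left(151 + c\right) = -302 - 2 c$)
$\frac{Y{\left(-58,156 \right)}}{G{\left(241 \right)}} = \frac{-1 - 312}{-302 - 482} = - \frac{313}{-784} = \left(-313\right) \left(- \frac{1}{784}\right) = \frac{313}{784}$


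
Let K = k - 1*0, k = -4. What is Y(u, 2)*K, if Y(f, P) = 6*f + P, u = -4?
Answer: 88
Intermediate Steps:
Y(f, P) = P + 6*f
K = -4 (K = -4 - 1*0 = -4 + 0 = -4)
Y(u, 2)*K = (2 + 6*(-4))*(-4) = (2 - 24)*(-4) = -22*(-4) = 88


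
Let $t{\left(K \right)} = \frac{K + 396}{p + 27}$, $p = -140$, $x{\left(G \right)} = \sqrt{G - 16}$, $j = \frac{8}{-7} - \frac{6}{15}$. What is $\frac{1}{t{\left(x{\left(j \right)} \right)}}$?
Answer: $- \frac{783090}{2744587} + \frac{113 i \sqrt{21490}}{5489174} \approx -0.28532 + 0.0030178 i$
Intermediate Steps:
$j = - \frac{54}{35}$ ($j = 8 \left(- \frac{1}{7}\right) - \frac{2}{5} = - \frac{8}{7} - \frac{2}{5} = - \frac{54}{35} \approx -1.5429$)
$x{\left(G \right)} = \sqrt{-16 + G}$
$t{\left(K \right)} = - \frac{396}{113} - \frac{K}{113}$ ($t{\left(K \right)} = \frac{K + 396}{-140 + 27} = \frac{396 + K}{-113} = \left(396 + K\right) \left(- \frac{1}{113}\right) = - \frac{396}{113} - \frac{K}{113}$)
$\frac{1}{t{\left(x{\left(j \right)} \right)}} = \frac{1}{- \frac{396}{113} - \frac{\sqrt{-16 - \frac{54}{35}}}{113}} = \frac{1}{- \frac{396}{113} - \frac{\sqrt{- \frac{614}{35}}}{113}} = \frac{1}{- \frac{396}{113} - \frac{\frac{1}{35} i \sqrt{21490}}{113}} = \frac{1}{- \frac{396}{113} - \frac{i \sqrt{21490}}{3955}}$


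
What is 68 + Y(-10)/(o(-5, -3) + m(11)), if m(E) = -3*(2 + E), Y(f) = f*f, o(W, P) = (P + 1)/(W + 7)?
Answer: 131/2 ≈ 65.500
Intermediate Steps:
o(W, P) = (1 + P)/(7 + W)
Y(f) = f²
m(E) = -6 - 3*E
68 + Y(-10)/(o(-5, -3) + m(11)) = 68 + (-10)²/((1 - 3)/(7 - 5) + (-6 - 3*11)) = 68 + 100/(-2/2 + (-6 - 33)) = 68 + 100/((½)*(-2) - 39) = 68 + 100/(-1 - 39) = 68 + 100/(-40) = 68 - 1/40*100 = 68 - 5/2 = 131/2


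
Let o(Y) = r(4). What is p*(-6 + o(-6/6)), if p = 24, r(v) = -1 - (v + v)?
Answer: -360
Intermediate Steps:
r(v) = -1 - 2*v
o(Y) = -9 (o(Y) = -1 - 2*4 = -1 - 8 = -9)
p*(-6 + o(-6/6)) = 24*(-6 - 9) = 24*(-15) = -360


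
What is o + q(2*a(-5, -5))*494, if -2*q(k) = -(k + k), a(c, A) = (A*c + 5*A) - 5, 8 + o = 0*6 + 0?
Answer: -4948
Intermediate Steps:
o = -8 (o = -8 + (0*6 + 0) = -8 + (0 + 0) = -8 + 0 = -8)
a(c, A) = -5 + 5*A + A*c (a(c, A) = (5*A + A*c) - 5 = -5 + 5*A + A*c)
q(k) = k (q(k) = -(-1)*(k + k)/2 = -(-1)*2*k/2 = -(-1)*k = k)
o + q(2*a(-5, -5))*494 = -8 + (2*(-5 + 5*(-5) - 5*(-5)))*494 = -8 + (2*(-5 - 25 + 25))*494 = -8 + (2*(-5))*494 = -8 - 10*494 = -8 - 4940 = -4948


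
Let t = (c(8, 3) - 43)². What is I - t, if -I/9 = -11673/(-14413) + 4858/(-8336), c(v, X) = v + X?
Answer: -61637940199/60073384 ≈ -1026.0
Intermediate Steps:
c(v, X) = X + v
I = -122794983/60073384 (I = -9*(-11673/(-14413) + 4858/(-8336)) = -9*(-11673*(-1/14413) + 4858*(-1/8336)) = -9*(11673/14413 - 2429/4168) = -9*13643887/60073384 = -122794983/60073384 ≈ -2.0441)
t = 1024 (t = ((3 + 8) - 43)² = (11 - 43)² = (-32)² = 1024)
I - t = -122794983/60073384 - 1*1024 = -122794983/60073384 - 1024 = -61637940199/60073384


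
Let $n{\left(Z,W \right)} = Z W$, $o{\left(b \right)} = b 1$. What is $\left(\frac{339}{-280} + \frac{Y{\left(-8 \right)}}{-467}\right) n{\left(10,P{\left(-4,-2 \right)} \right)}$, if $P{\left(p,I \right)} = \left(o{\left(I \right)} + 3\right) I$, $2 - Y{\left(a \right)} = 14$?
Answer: $\frac{154953}{6538} \approx 23.7$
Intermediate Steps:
$Y{\left(a \right)} = -12$ ($Y{\left(a \right)} = 2 - 14 = -12$)
$o{\left(b \right)} = b$
$P{\left(p,I \right)} = I \left(3 + I\right)$ ($P{\left(p,I \right)} = \left(I + 3\right) I = \left(3 + I\right) I = I \left(3 + I\right)$)
$n{\left(Z,W \right)} = W Z$
$\left(\frac{339}{-280} + \frac{Y{\left(-8 \right)}}{-467}\right) n{\left(10,P{\left(-4,-2 \right)} \right)} = \left(\frac{339}{-280} - \frac{12}{-467}\right) - 2 \left(3 - 2\right) 10 = \left(339 \left(- \frac{1}{280}\right) - - \frac{12}{467}\right) \left(-2\right) 1 \cdot 10 = \left(- \frac{339}{280} + \frac{12}{467}\right) \left(\left(-2\right) 10\right) = \left(- \frac{154953}{130760}\right) \left(-20\right) = \frac{154953}{6538}$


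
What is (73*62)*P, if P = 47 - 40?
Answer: 31682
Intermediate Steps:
P = 7
(73*62)*P = (73*62)*7 = 4526*7 = 31682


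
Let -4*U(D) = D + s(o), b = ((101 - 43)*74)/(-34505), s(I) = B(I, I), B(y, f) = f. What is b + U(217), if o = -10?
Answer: -7159703/138020 ≈ -51.874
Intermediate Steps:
s(I) = I
b = -4292/34505 (b = (58*74)*(-1/34505) = 4292*(-1/34505) = -4292/34505 ≈ -0.12439)
U(D) = 5/2 - D/4 (U(D) = -(D - 10)/4 = -(-10 + D)/4 = 5/2 - D/4)
b + U(217) = -4292/34505 + (5/2 - 1/4*217) = -4292/34505 + (5/2 - 217/4) = -4292/34505 - 207/4 = -7159703/138020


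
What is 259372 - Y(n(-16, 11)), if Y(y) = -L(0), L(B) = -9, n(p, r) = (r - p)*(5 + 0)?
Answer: 259363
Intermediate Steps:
n(p, r) = -5*p + 5*r (n(p, r) = (r - p)*5 = -5*p + 5*r)
Y(y) = 9 (Y(y) = -1*(-9) = 9)
259372 - Y(n(-16, 11)) = 259372 - 1*9 = 259372 - 9 = 259363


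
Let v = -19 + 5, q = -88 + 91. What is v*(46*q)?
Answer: -1932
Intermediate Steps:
q = 3
v = -14
v*(46*q) = -644*3 = -14*138 = -1932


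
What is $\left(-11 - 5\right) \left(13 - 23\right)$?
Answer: $160$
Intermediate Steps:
$\left(-11 - 5\right) \left(13 - 23\right) = - 16 \left(13 - 23\right) = \left(-16\right) \left(-10\right) = 160$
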